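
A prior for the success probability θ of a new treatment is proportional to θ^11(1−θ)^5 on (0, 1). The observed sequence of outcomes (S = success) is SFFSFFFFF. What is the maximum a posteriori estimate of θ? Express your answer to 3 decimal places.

The prior density ∝ θ^11(1−θ)^5 is the kernel of Beta(12, 6).
Data: 2 successes in 9 trials (from the sequence). The binomial likelihood contributes θ^2(1−θ)^7, so the posterior is Beta(12+2, 6+7) = Beta(14, 13).
For Beta(a, b) with a, b > 1 the mode is (a−1)/(a+b−2) = 13/25 ≈ 0.520.

θ̂_MAP = 0.520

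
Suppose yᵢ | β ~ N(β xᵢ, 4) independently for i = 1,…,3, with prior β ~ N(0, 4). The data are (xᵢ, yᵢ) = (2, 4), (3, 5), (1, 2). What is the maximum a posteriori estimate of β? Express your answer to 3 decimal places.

β̂_MAP = 1.667

log p(β | y) = −Σ(yᵢ − βxᵢ)²/(2·4) − β²/(2·4) + const.
Setting the derivative to zero: Σxᵢ(yᵢ − βxᵢ)/4 − β/4 = 0, so β = Σxᵢyᵢ / (Σxᵢ² + σ²/τ²).
Σxᵢyᵢ = 2·4 + 3·5 + 1·2 = 25; Σxᵢ² = 14; σ²/τ² = 1.
β̂_MAP = 25 / (14 + 1) = 25/15 ≈ 1.667.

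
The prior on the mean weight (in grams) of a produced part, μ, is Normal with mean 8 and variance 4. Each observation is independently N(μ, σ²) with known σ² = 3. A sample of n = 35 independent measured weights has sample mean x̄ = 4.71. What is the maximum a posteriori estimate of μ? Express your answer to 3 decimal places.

μ̂_MAP = 4.779

n = 35, x̄ = 4.71.
For a Normal prior and Normal likelihood with known variance, the posterior is Normal; its mode equals its mean, the precision-weighted average.
Prior precision 1/σ₀² = 1/4 = 0.25; data precision n/σ² = 35/3.
μ̂ = (0.25·8 + (35/3)·4.71) / (0.25 + 35/3) = 56.95/(143/12) = 3417/715 ≈ 4.779.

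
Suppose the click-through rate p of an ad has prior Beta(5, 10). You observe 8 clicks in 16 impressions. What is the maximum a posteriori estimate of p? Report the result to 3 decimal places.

Prior: Beta(5, 10).
Data: 8 successes in 16 trials. The binomial likelihood contributes p^8(1−p)^8, so the posterior is Beta(5+8, 10+8) = Beta(13, 18).
For Beta(a, b) with a, b > 1 the mode is (a−1)/(a+b−2) = 12/29 ≈ 0.414.

p̂_MAP = 0.414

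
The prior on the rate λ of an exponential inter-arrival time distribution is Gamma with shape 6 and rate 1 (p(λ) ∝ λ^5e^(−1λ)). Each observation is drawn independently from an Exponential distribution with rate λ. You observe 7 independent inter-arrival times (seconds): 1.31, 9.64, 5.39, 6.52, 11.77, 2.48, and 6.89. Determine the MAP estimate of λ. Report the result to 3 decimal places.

λ̂_MAP = 0.267

The Exponential(rate=λ) likelihood is ∝ λ^n e^(−λΣtᵢ). Here n = 7 and Σtᵢ = 1.31 + 9.64 + 5.39 + 6.52 + 11.77 + 2.48 + 6.89 = 44.
Posterior ∝ λ^5e^(−1λ) · λ^7e^(−44λ) = λ^12e^(−45λ), i.e. Gamma(13, 45).
Mode = (a−1)/b = 12/45 ≈ 0.267.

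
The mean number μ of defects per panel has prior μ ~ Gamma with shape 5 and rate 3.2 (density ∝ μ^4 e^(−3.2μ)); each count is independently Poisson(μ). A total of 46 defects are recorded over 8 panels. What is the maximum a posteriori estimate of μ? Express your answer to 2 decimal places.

Σxᵢ = 46, n = 8.
Posterior ∝ μ^4e^(−3.2μ) · μ^46e^(−8μ) = μ^50e^(−11.2μ), i.e. Gamma(shape=51, rate=11.2).
The mode of a Gamma(a, b) with a ≥ 1 (shape–rate) is (a−1)/b = 50/11.2 ≈ 4.46.

μ̂_MAP = 4.46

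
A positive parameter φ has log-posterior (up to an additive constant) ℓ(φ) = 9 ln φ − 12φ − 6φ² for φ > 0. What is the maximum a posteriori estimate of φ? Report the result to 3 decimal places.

φ̂_MAP = 0.500

ℓ'(φ) = 9/φ − 12 − 12φ. Setting this to zero and multiplying by φ: 12φ² + 12φ − 9 = 0.
φ = (−12 + √(12² + 4·12·9)) / (2·12) = (−12 + √576) / 24 = (−12 + 24)/24 = 1/2.
ℓ''(φ) = −9/φ² − 12 < 0, confirming a maximum.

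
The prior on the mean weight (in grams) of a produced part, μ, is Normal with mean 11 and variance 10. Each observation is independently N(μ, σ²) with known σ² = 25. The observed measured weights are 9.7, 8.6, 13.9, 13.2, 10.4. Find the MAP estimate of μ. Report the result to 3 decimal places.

n = 5; x̄ = (9.7 + 8.6 + 13.9 + 13.2 + 10.4)/5 = 55.8/5 = 11.16.
For a Normal prior and Normal likelihood with known variance, the posterior is Normal; its mode equals its mean, the precision-weighted average.
Prior precision 1/σ₀² = 1/10 = 0.1; data precision n/σ² = 5/25 = 0.2.
μ̂ = (0.1·11 + 0.2·11.16) / (0.1 + 0.2) = 3.332/0.3 = 833/75 ≈ 11.107.

μ̂_MAP = 11.107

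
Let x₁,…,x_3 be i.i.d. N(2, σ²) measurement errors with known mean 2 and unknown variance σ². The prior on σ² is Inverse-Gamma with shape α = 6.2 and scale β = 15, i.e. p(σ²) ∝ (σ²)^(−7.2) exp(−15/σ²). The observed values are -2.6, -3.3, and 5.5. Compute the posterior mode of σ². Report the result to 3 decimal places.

σ̂²_MAP = 5.259

Sum of squared deviations about the known mean: SS = (-2.6−2)² + (-3.3−2)² + (5.5−2)² = 61.5.
The Normal likelihood contributes (σ²)^(−n/2) exp(−SS/(2σ²)), so the posterior is Inverse-Gamma(α + n/2, β + SS/2) = Inverse-Gamma(7.7, 45.75).
The mode of Inverse-Gamma(a, b) is b/(a+1) = 45.75/8.7 ≈ 5.259.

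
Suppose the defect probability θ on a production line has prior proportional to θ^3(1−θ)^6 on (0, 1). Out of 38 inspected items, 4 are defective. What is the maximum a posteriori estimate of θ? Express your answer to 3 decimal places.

The prior density ∝ θ^3(1−θ)^6 is the kernel of Beta(4, 7).
Data: 4 successes in 38 trials. The binomial likelihood contributes θ^4(1−θ)^34, so the posterior is Beta(4+4, 7+34) = Beta(8, 41).
For Beta(a, b) with a, b > 1 the mode is (a−1)/(a+b−2) = 7/47 ≈ 0.149.

θ̂_MAP = 0.149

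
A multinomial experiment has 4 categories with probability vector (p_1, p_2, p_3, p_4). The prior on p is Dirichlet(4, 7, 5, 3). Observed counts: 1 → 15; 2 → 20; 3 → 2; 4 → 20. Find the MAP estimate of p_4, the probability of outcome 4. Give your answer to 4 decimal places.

MAP estimate: 0.3056

The posterior is Dirichlet(αᵢ + nᵢ) = Dirichlet(19, 27, 7, 23).
For a Dirichlet(a₁,…,a_K) with all aᵢ > 1, the mode has j-th component (aⱼ − 1)/(Σaᵢ − K).
Here Σaᵢ = 76 and K = 4, so p_4 = (23 − 1)/(76 − 4) = 22/72 ≈ 0.3056.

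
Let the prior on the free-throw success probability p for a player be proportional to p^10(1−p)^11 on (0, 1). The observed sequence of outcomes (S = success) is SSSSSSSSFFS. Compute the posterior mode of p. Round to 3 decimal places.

p̂_MAP = 0.594

The prior density ∝ p^10(1−p)^11 is the kernel of Beta(11, 12).
Data: 9 successes in 11 trials (from the sequence). The binomial likelihood contributes p^9(1−p)^2, so the posterior is Beta(11+9, 12+2) = Beta(20, 14).
For Beta(a, b) with a, b > 1 the mode is (a−1)/(a+b−2) = 19/32 ≈ 0.594.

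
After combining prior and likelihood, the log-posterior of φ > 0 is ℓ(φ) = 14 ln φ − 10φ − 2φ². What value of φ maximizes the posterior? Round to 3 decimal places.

φ̂_MAP = 1.000

ℓ'(φ) = 14/φ − 10 − 4φ. Setting this to zero and multiplying by φ: 4φ² + 10φ − 14 = 0.
φ = (−10 + √(10² + 4·4·14)) / (2·4) = (−10 + √324) / 8 = (−10 + 18)/8 = 1.
ℓ''(φ) = −14/φ² − 4 < 0, confirming a maximum.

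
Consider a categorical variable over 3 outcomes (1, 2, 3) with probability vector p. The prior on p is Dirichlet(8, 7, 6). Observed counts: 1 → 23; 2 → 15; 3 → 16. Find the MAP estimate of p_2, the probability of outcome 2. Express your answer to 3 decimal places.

The posterior is Dirichlet(αᵢ + nᵢ) = Dirichlet(31, 22, 22).
For a Dirichlet(a₁,…,a_K) with all aᵢ > 1, the mode has j-th component (aⱼ − 1)/(Σaᵢ − K).
Here Σaᵢ = 75 and K = 3, so p_2 = (22 − 1)/(75 − 3) = 21/72 ≈ 0.292.

MAP estimate: 0.292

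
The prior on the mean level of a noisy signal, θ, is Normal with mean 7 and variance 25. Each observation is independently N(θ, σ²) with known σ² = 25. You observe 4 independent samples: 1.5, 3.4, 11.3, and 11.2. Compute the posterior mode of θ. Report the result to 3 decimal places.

n = 4; x̄ = (1.5 + 3.4 + 11.3 + 11.2)/4 = 27.4/4 = 6.85.
For a Normal prior and Normal likelihood with known variance, the posterior is Normal; its mode equals its mean, the precision-weighted average.
Prior precision 1/σ₀² = 1/25 = 0.04; data precision n/σ² = 4/25 = 0.16.
θ̂ = (0.04·7 + 0.16·6.85) / (0.04 + 0.16) = 1.376/0.2 = 6.880.

θ̂_MAP = 6.880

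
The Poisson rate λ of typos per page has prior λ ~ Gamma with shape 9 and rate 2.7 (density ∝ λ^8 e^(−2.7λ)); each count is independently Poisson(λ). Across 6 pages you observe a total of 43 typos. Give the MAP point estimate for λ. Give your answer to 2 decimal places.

λ̂_MAP = 5.86

Σxᵢ = 43, n = 6.
Posterior ∝ λ^8e^(−2.7λ) · λ^43e^(−6λ) = λ^51e^(−8.7λ), i.e. Gamma(shape=52, rate=8.7).
The mode of a Gamma(a, b) with a ≥ 1 (shape–rate) is (a−1)/b = 51/8.7 ≈ 5.86.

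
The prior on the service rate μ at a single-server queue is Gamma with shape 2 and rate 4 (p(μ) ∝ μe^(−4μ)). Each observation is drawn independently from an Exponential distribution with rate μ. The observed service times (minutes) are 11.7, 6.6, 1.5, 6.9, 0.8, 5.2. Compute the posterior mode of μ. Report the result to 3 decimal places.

The Exponential(rate=μ) likelihood is ∝ μ^n e^(−μΣtᵢ). Here n = 6 and Σtᵢ = 11.7 + 6.6 + 1.5 + 6.9 + 0.8 + 5.2 = 32.7.
Posterior ∝ μe^(−4μ) · μ^6e^(−32.7μ) = μ^7e^(−36.7μ), i.e. Gamma(8, 36.7).
Mode = (a−1)/b = 7/36.7 ≈ 0.191.

μ̂_MAP = 0.191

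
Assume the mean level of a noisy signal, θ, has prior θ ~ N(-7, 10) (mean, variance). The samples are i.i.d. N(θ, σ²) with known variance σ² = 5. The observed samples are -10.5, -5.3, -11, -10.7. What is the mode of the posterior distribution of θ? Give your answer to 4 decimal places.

n = 4; x̄ = ((-10.5) + (-5.3) + (-11) + (-10.7))/4 = -37.5/4 = -9.375.
For a Normal prior and Normal likelihood with known variance, the posterior is Normal; its mode equals its mean, the precision-weighted average.
Prior precision 1/σ₀² = 1/10 = 0.1; data precision n/σ² = 4/5 = 0.8.
θ̂ = (0.1·(-7) + 0.8·(-9.375)) / (0.1 + 0.8) = (-8.2)/0.9 = -82/9 ≈ -9.1111.

θ̂_MAP = -9.1111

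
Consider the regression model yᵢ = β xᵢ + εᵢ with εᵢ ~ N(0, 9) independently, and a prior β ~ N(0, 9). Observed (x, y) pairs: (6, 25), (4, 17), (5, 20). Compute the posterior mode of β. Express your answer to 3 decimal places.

β̂_MAP = 4.077

log p(β | y) = −Σ(yᵢ − βxᵢ)²/(2·9) − β²/(2·9) + const.
Setting the derivative to zero: Σxᵢ(yᵢ − βxᵢ)/9 − β/9 = 0, so β = Σxᵢyᵢ / (Σxᵢ² + σ²/τ²).
Σxᵢyᵢ = 6·25 + 4·17 + 5·20 = 318; Σxᵢ² = 77; σ²/τ² = 1.
β̂_MAP = 318 / (77 + 1) = 318/78 ≈ 4.077.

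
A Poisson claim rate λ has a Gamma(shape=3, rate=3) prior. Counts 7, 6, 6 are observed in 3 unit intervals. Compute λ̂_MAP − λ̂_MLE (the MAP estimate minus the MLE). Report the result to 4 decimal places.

Σxᵢ = 19. Posterior is Gamma(22, 6); MAP = (22−1)/6 = 21/6 ≈ 3.50000.
MLE = x̄ = 19/3 ≈ 6.33333.
Difference = 21/6 − 19/3 = -17/6 ≈ -2.8333.

MAP − MLE = -2.8333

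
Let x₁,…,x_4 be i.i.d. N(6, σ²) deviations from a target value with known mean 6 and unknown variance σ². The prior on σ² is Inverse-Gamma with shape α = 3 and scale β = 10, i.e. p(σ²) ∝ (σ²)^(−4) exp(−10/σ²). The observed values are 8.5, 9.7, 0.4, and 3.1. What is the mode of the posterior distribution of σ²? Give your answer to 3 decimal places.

σ̂²_MAP = 6.643

Sum of squared deviations about the known mean: SS = (8.5−6)² + (9.7−6)² + (0.4−6)² + (3.1−6)² = 59.71.
The Normal likelihood contributes (σ²)^(−n/2) exp(−SS/(2σ²)), so the posterior is Inverse-Gamma(α + n/2, β + SS/2) = Inverse-Gamma(5, 39.855).
The mode of Inverse-Gamma(a, b) is b/(a+1) = 39.855/6 ≈ 6.643.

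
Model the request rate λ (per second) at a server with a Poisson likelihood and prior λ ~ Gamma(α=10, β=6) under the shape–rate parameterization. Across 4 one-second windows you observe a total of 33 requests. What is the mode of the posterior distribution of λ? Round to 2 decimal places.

λ̂_MAP = 4.20

Σxᵢ = 33, n = 4.
Posterior ∝ λ^9e^(−6λ) · λ^33e^(−4λ) = λ^42e^(−10λ), i.e. Gamma(shape=43, rate=10).
The mode of a Gamma(a, b) with a ≥ 1 (shape–rate) is (a−1)/b = 42/10 ≈ 4.20.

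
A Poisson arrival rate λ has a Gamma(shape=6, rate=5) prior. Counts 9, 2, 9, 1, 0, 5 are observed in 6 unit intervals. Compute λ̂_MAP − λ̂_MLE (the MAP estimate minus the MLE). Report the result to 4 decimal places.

MAP − MLE = -1.5152

Σxᵢ = 26. Posterior is Gamma(32, 11); MAP = (32−1)/11 = 31/11 ≈ 2.81818.
MLE = x̄ = 26/6 ≈ 4.33333.
Difference = 31/11 − 26/6 = -50/33 ≈ -1.5152.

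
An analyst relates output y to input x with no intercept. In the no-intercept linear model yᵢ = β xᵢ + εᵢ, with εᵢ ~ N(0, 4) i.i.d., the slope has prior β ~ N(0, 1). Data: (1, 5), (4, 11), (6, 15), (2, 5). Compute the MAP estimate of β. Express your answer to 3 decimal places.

log p(β | y) = −Σ(yᵢ − βxᵢ)²/(2·4) − β²/(2·1) + const.
Setting the derivative to zero: Σxᵢ(yᵢ − βxᵢ)/4 − β/1 = 0, so β = Σxᵢyᵢ / (Σxᵢ² + σ²/τ²).
Σxᵢyᵢ = 1·5 + 4·11 + 6·15 + 2·5 = 149; Σxᵢ² = 57; σ²/τ² = 4.
β̂_MAP = 149 / (57 + 4) = 149/61 ≈ 2.443.

β̂_MAP = 2.443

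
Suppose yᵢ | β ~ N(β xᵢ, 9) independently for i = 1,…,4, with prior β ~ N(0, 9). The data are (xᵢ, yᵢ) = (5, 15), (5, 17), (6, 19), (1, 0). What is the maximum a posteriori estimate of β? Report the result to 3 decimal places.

log p(β | y) = −Σ(yᵢ − βxᵢ)²/(2·9) − β²/(2·9) + const.
Setting the derivative to zero: Σxᵢ(yᵢ − βxᵢ)/9 − β/9 = 0, so β = Σxᵢyᵢ / (Σxᵢ² + σ²/τ²).
Σxᵢyᵢ = 5·15 + 5·17 + 6·19 + 1·0 = 274; Σxᵢ² = 87; σ²/τ² = 1.
β̂_MAP = 274 / (87 + 1) = 274/88 ≈ 3.114.

β̂_MAP = 3.114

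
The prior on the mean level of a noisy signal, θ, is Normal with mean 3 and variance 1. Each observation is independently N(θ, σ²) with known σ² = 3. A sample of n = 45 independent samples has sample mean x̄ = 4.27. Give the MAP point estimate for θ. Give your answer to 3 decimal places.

n = 45, x̄ = 4.27.
For a Normal prior and Normal likelihood with known variance, the posterior is Normal; its mode equals its mean, the precision-weighted average.
Prior precision 1/σ₀² = 1/1 = 1; data precision n/σ² = 45/3 = 15.
θ̂ = (1·3 + 15·4.27) / (1 + 15) = 67.05/16 = 4.190625 ≈ 4.191.

θ̂_MAP = 4.191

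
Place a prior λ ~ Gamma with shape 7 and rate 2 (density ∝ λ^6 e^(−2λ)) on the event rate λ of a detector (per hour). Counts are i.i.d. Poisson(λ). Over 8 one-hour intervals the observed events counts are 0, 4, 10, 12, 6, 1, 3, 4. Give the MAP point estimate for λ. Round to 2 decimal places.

λ̂_MAP = 4.60

Σxᵢ = 0+4+10+12+6+1+3+4 = 40, with n = 8.
Posterior ∝ λ^6e^(−2λ) · λ^40e^(−8λ) = λ^46e^(−10λ), i.e. Gamma(shape=47, rate=10).
The mode of a Gamma(a, b) with a ≥ 1 (shape–rate) is (a−1)/b = 46/10 ≈ 4.60.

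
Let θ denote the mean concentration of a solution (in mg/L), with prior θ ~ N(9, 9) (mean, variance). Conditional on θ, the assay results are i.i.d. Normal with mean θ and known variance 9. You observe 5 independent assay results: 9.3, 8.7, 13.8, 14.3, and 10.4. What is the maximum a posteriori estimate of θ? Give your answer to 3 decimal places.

n = 5; x̄ = (9.3 + 8.7 + 13.8 + 14.3 + 10.4)/5 = 56.5/5 = 11.3.
For a Normal prior and Normal likelihood with known variance, the posterior is Normal; its mode equals its mean, the precision-weighted average.
Prior precision 1/σ₀² = 1/9; data precision n/σ² = 5/9.
θ̂ = ((1/9)·9 + (5/9)·11.3) / (1/9 + 5/9) = (131/18)/(2/3) = 131/12 ≈ 10.917.

θ̂_MAP = 10.917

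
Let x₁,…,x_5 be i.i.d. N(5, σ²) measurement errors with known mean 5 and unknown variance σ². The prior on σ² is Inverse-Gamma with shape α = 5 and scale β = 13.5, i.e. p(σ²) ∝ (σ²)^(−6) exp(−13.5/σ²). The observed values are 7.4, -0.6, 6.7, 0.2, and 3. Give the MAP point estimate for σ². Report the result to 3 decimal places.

σ̂²_MAP = 5.532

Sum of squared deviations about the known mean: SS = (7.4−5)² + (-0.6−5)² + (6.7−5)² + (0.2−5)² + (3−5)² = 67.05.
The Normal likelihood contributes (σ²)^(−n/2) exp(−SS/(2σ²)), so the posterior is Inverse-Gamma(α + n/2, β + SS/2) = Inverse-Gamma(7.5, 47.025).
The mode of Inverse-Gamma(a, b) is b/(a+1) = 47.025/8.5 ≈ 5.532.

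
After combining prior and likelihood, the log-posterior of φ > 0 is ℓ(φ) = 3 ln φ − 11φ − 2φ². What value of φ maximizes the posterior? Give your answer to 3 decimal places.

φ̂_MAP = 0.250

ℓ'(φ) = 3/φ − 11 − 4φ. Setting this to zero and multiplying by φ: 4φ² + 11φ − 3 = 0.
φ = (−11 + √(11² + 4·4·3)) / (2·4) = (−11 + √169) / 8 = (−11 + 13)/8 = 1/4.
ℓ''(φ) = −3/φ² − 4 < 0, confirming a maximum.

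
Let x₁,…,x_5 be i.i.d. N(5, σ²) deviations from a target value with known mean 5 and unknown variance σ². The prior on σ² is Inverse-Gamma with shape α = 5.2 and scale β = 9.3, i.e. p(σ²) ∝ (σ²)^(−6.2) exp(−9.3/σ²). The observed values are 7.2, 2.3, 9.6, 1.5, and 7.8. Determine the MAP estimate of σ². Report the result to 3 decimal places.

σ̂²_MAP = 4.137

Sum of squared deviations about the known mean: SS = (7.2−5)² + (2.3−5)² + (9.6−5)² + (1.5−5)² + (7.8−5)² = 53.38.
The Normal likelihood contributes (σ²)^(−n/2) exp(−SS/(2σ²)), so the posterior is Inverse-Gamma(α + n/2, β + SS/2) = Inverse-Gamma(7.7, 35.99).
The mode of Inverse-Gamma(a, b) is b/(a+1) = 35.99/8.7 ≈ 4.137.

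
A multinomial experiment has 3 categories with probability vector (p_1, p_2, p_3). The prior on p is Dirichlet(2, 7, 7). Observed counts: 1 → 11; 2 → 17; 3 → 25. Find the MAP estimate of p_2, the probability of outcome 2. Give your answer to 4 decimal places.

MAP estimate: 0.3485

The posterior is Dirichlet(αᵢ + nᵢ) = Dirichlet(13, 24, 32).
For a Dirichlet(a₁,…,a_K) with all aᵢ > 1, the mode has j-th component (aⱼ − 1)/(Σaᵢ − K).
Here Σaᵢ = 69 and K = 3, so p_2 = (24 − 1)/(69 − 3) = 23/66 ≈ 0.3485.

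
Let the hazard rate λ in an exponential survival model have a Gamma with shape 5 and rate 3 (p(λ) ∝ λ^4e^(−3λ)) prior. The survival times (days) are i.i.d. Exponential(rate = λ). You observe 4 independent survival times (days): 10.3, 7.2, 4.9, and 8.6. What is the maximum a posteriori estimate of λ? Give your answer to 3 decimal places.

λ̂_MAP = 0.235

The Exponential(rate=λ) likelihood is ∝ λ^n e^(−λΣtᵢ). Here n = 4 and Σtᵢ = 10.3 + 7.2 + 4.9 + 8.6 = 31.
Posterior ∝ λ^4e^(−3λ) · λ^4e^(−31λ) = λ^8e^(−34λ), i.e. Gamma(9, 34).
Mode = (a−1)/b = 8/34 ≈ 0.235.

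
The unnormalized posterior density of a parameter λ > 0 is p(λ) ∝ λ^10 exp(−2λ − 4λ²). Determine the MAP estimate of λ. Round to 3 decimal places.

λ̂_MAP = 1.000

ℓ'(λ) = 10/λ − 2 − 8λ. Setting this to zero and multiplying by λ: 8λ² + 2λ − 10 = 0.
λ = (−2 + √(2² + 4·8·10)) / (2·8) = (−2 + √324) / 16 = (−2 + 18)/16 = 1.
ℓ''(λ) = −10/λ² − 8 < 0, confirming a maximum.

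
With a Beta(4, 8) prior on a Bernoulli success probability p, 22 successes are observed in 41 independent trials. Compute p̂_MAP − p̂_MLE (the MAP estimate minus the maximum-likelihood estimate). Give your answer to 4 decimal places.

MAP − MLE = -0.0464

Posterior is Beta(26, 27); MAP = (26−1)/(53−2) = 25/51 ≈ 0.49020.
MLE ignores the prior: p̂_MLE = k/n = 22/41 ≈ 0.53659.
Difference = 25/51 − 22/41 = -97/2091 ≈ -0.0464.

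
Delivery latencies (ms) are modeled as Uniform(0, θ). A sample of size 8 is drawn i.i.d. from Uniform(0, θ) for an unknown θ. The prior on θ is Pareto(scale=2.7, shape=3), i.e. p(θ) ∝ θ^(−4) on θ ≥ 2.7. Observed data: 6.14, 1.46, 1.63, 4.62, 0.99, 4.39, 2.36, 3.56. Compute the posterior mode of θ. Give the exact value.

The Uniform(0, θ) likelihood is θ^(−n) for θ ≥ max(xᵢ), zero otherwise. Here max(xᵢ) = 6.14.
Posterior ∝ θ^(−4) · θ^(−8) = θ^(−12) on θ ≥ max(2.7, 6.14) = 6.14.
This density is strictly decreasing in θ, so the posterior mode lies at the lower boundary of the support.

θ̂_MAP = 6.14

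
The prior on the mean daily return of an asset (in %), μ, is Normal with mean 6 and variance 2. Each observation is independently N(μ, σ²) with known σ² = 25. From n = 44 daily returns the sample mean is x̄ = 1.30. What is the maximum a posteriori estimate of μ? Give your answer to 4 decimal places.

n = 44, x̄ = 1.30.
For a Normal prior and Normal likelihood with known variance, the posterior is Normal; its mode equals its mean, the precision-weighted average.
Prior precision 1/σ₀² = 1/2 = 0.5; data precision n/σ² = 44/25 = 1.76.
μ̂ = (0.5·6 + 1.76·1.3) / (0.5 + 1.76) = 5.288/2.26 = 1322/565 ≈ 2.3398.

μ̂_MAP = 2.3398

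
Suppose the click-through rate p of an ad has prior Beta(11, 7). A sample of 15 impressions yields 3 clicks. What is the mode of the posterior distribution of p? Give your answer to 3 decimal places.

Prior: Beta(11, 7).
Data: 3 successes in 15 trials. The binomial likelihood contributes p^3(1−p)^12, so the posterior is Beta(11+3, 7+12) = Beta(14, 19).
For Beta(a, b) with a, b > 1 the mode is (a−1)/(a+b−2) = 13/31 ≈ 0.419.

p̂_MAP = 0.419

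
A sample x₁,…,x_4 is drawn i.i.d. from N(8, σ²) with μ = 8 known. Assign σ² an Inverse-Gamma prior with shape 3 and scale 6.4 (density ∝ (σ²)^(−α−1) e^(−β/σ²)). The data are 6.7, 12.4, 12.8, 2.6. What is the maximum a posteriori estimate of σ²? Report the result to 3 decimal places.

σ̂²_MAP = 7.171

Sum of squared deviations about the known mean: SS = (6.7−8)² + (12.4−8)² + (12.8−8)² + (2.6−8)² = 73.25.
The Normal likelihood contributes (σ²)^(−n/2) exp(−SS/(2σ²)), so the posterior is Inverse-Gamma(α + n/2, β + SS/2) = Inverse-Gamma(5, 43.025).
The mode of Inverse-Gamma(a, b) is b/(a+1) = 43.025/6 ≈ 7.171.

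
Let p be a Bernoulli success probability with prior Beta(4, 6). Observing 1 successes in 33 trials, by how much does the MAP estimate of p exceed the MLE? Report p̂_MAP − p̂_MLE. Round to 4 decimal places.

MAP − MLE = 0.0673

Posterior is Beta(5, 38); MAP = (5−1)/(43−2) = 4/41 ≈ 0.09756.
MLE ignores the prior: p̂_MLE = k/n = 1/33 ≈ 0.03030.
Difference = 4/41 − 1/33 = 91/1353 ≈ 0.0673.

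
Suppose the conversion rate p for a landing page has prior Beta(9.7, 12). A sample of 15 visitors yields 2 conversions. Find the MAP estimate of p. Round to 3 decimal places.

p̂_MAP = 0.308

Prior: Beta(9.7, 12).
Data: 2 successes in 15 trials. The binomial likelihood contributes p^2(1−p)^13, so the posterior is Beta(9.7+2, 12+13) = Beta(11.7, 25).
For Beta(a, b) with a, b > 1 the mode is (a−1)/(a+b−2) = 10.7/34.7 ≈ 0.308.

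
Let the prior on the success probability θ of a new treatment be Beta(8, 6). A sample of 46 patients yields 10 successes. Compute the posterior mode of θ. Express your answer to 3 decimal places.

Prior: Beta(8, 6).
Data: 10 successes in 46 trials. The binomial likelihood contributes θ^10(1−θ)^36, so the posterior is Beta(8+10, 6+36) = Beta(18, 42).
For Beta(a, b) with a, b > 1 the mode is (a−1)/(a+b−2) = 17/58 ≈ 0.293.

θ̂_MAP = 0.293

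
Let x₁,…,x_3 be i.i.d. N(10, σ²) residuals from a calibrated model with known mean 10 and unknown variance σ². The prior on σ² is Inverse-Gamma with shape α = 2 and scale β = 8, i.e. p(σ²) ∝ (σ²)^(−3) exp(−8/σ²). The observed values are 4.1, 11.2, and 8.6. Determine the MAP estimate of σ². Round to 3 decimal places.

Sum of squared deviations about the known mean: SS = (4.1−10)² + (11.2−10)² + (8.6−10)² = 38.21.
The Normal likelihood contributes (σ²)^(−n/2) exp(−SS/(2σ²)), so the posterior is Inverse-Gamma(α + n/2, β + SS/2) = Inverse-Gamma(3.5, 27.105).
The mode of Inverse-Gamma(a, b) is b/(a+1) = 27.105/4.5 ≈ 6.023.

σ̂²_MAP = 6.023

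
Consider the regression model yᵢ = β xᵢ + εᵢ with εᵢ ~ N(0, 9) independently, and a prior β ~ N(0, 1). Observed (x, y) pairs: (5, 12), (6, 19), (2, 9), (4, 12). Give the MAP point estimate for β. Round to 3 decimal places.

β̂_MAP = 2.667

log p(β | y) = −Σ(yᵢ − βxᵢ)²/(2·9) − β²/(2·1) + const.
Setting the derivative to zero: Σxᵢ(yᵢ − βxᵢ)/9 − β/1 = 0, so β = Σxᵢyᵢ / (Σxᵢ² + σ²/τ²).
Σxᵢyᵢ = 5·12 + 6·19 + 2·9 + 4·12 = 240; Σxᵢ² = 81; σ²/τ² = 9.
β̂_MAP = 240 / (81 + 9) = 240/90 ≈ 2.667.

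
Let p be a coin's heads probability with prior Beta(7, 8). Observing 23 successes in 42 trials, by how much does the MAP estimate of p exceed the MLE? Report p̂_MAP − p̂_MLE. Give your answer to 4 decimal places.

Posterior is Beta(30, 27); MAP = (30−1)/(57−2) = 29/55 ≈ 0.52727.
MLE ignores the prior: p̂_MLE = k/n = 23/42 ≈ 0.54762.
Difference = 29/55 − 23/42 = -47/2310 ≈ -0.0203.

MAP − MLE = -0.0203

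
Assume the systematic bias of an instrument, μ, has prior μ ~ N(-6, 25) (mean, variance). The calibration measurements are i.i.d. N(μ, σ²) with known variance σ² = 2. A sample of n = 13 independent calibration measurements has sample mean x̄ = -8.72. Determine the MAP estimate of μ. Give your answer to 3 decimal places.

n = 13, x̄ = -8.72.
For a Normal prior and Normal likelihood with known variance, the posterior is Normal; its mode equals its mean, the precision-weighted average.
Prior precision 1/σ₀² = 1/25 = 0.04; data precision n/σ² = 13/2 = 6.5.
μ̂ = (0.04·(-6) + 6.5·(-8.72)) / (0.04 + 6.5) = (-56.92)/6.54 = -2846/327 ≈ -8.703.

μ̂_MAP = -8.703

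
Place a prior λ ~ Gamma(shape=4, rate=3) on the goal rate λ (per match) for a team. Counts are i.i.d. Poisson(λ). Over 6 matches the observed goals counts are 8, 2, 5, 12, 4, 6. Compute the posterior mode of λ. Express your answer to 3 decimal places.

Σxᵢ = 8+2+5+12+4+6 = 37, with n = 6.
Posterior ∝ λ^3e^(−3λ) · λ^37e^(−6λ) = λ^40e^(−9λ), i.e. Gamma(shape=41, rate=9).
The mode of a Gamma(a, b) with a ≥ 1 (shape–rate) is (a−1)/b = 40/9 ≈ 4.444.

λ̂_MAP = 4.444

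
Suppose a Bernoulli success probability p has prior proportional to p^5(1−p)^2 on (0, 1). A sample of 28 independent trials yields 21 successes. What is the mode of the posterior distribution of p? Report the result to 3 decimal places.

The prior density ∝ p^5(1−p)^2 is the kernel of Beta(6, 3).
Data: 21 successes in 28 trials. The binomial likelihood contributes p^21(1−p)^7, so the posterior is Beta(6+21, 3+7) = Beta(27, 10).
For Beta(a, b) with a, b > 1 the mode is (a−1)/(a+b−2) = 26/35 ≈ 0.743.

p̂_MAP = 0.743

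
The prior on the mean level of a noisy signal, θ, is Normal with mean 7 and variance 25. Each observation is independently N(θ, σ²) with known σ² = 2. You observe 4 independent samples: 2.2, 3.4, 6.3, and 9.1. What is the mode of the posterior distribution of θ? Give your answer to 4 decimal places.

n = 4; x̄ = (2.2 + 3.4 + 6.3 + 9.1)/4 = 21/4 = 5.25.
For a Normal prior and Normal likelihood with known variance, the posterior is Normal; its mode equals its mean, the precision-weighted average.
Prior precision 1/σ₀² = 1/25 = 0.04; data precision n/σ² = 4/2 = 2.
θ̂ = (0.04·7 + 2·5.25) / (0.04 + 2) = 10.78/2.04 = 539/102 ≈ 5.2843.

θ̂_MAP = 5.2843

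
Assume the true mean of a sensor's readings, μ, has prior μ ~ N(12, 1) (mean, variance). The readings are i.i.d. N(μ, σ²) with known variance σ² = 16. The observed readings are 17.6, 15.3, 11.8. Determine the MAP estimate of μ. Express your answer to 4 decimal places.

μ̂_MAP = 12.4579

n = 3; x̄ = (17.6 + 15.3 + 11.8)/3 = 44.7/3 = 14.9.
For a Normal prior and Normal likelihood with known variance, the posterior is Normal; its mode equals its mean, the precision-weighted average.
Prior precision 1/σ₀² = 1/1 = 1; data precision n/σ² = 3/16 = 0.1875.
μ̂ = (1·12 + 0.1875·14.9) / (1 + 0.1875) = 14.79375/1.1875 = 2367/190 ≈ 12.4579.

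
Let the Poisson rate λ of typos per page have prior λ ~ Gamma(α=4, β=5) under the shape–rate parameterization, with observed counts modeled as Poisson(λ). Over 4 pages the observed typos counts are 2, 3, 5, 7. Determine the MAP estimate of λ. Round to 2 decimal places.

λ̂_MAP = 2.22

Σxᵢ = 2+3+5+7 = 17, with n = 4.
Posterior ∝ λ^3e^(−5λ) · λ^17e^(−4λ) = λ^20e^(−9λ), i.e. Gamma(shape=21, rate=9).
The mode of a Gamma(a, b) with a ≥ 1 (shape–rate) is (a−1)/b = 20/9 ≈ 2.22.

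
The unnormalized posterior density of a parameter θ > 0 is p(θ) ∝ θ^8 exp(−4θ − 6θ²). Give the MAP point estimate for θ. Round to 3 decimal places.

θ̂_MAP = 0.667

ℓ'(θ) = 8/θ − 4 − 12θ. Setting this to zero and multiplying by θ: 12θ² + 4θ − 8 = 0.
θ = (−4 + √(4² + 4·12·8)) / (2·12) = (−4 + √400) / 24 = (−4 + 20)/24 = 2/3.
ℓ''(θ) = −8/θ² − 12 < 0, confirming a maximum.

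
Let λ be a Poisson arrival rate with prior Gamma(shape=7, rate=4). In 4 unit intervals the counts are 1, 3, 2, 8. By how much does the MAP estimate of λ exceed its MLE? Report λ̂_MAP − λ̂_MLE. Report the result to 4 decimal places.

Σxᵢ = 14. Posterior is Gamma(21, 8); MAP = (21−1)/8 = 20/8 ≈ 2.50000.
MLE = x̄ = 14/4 ≈ 3.50000.
Difference = 20/8 − 14/4 = -1 ≈ -1.0000.

MAP − MLE = -1.0000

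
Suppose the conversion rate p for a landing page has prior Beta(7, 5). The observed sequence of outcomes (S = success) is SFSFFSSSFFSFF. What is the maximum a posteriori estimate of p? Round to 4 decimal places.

Prior: Beta(7, 5).
Data: 6 successes in 13 trials (from the sequence). The binomial likelihood contributes p^6(1−p)^7, so the posterior is Beta(7+6, 5+7) = Beta(13, 12).
For Beta(a, b) with a, b > 1 the mode is (a−1)/(a+b−2) = 12/23 ≈ 0.5217.

p̂_MAP = 0.5217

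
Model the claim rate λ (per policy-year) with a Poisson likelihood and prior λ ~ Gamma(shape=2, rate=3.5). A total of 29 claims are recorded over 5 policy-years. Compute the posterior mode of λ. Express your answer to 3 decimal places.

λ̂_MAP = 3.529

Σxᵢ = 29, n = 5.
Posterior ∝ λe^(−3.5λ) · λ^29e^(−5λ) = λ^30e^(−8.5λ), i.e. Gamma(shape=31, rate=8.5).
The mode of a Gamma(a, b) with a ≥ 1 (shape–rate) is (a−1)/b = 30/8.5 ≈ 3.529.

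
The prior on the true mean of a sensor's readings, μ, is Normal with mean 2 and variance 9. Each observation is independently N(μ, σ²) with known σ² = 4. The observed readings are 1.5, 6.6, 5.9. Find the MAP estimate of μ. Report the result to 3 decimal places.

n = 3; x̄ = (1.5 + 6.6 + 5.9)/3 = 14/3 = 14/3 ≈ 4.6667.
For a Normal prior and Normal likelihood with known variance, the posterior is Normal; its mode equals its mean, the precision-weighted average.
Prior precision 1/σ₀² = 1/9; data precision n/σ² = 3/4 = 0.75.
μ̂ = ((1/9)·2 + 0.75·(14/3)) / (1/9 + 0.75) = (67/18)/(31/36) = 134/31 ≈ 4.323.

μ̂_MAP = 4.323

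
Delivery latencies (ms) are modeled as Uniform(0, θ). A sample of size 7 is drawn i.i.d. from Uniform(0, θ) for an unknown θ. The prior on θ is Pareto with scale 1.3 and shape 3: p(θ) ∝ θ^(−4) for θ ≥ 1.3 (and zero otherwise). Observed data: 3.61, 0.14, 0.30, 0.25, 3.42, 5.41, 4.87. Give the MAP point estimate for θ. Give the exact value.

The Uniform(0, θ) likelihood is θ^(−n) for θ ≥ max(xᵢ), zero otherwise. Here max(xᵢ) = 5.41.
Posterior ∝ θ^(−4) · θ^(−7) = θ^(−11) on θ ≥ max(1.3, 5.41) = 5.41.
This density is strictly decreasing in θ, so the posterior mode lies at the lower boundary of the support.

θ̂_MAP = 5.41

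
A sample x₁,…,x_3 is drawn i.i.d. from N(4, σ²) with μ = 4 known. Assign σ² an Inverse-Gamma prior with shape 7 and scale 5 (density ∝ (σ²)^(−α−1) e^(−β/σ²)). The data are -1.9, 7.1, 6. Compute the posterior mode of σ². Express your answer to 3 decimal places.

σ̂²_MAP = 3.075

Sum of squared deviations about the known mean: SS = (-1.9−4)² + (7.1−4)² + (6−4)² = 48.42.
The Normal likelihood contributes (σ²)^(−n/2) exp(−SS/(2σ²)), so the posterior is Inverse-Gamma(α + n/2, β + SS/2) = Inverse-Gamma(8.5, 29.21).
The mode of Inverse-Gamma(a, b) is b/(a+1) = 29.21/9.5 ≈ 3.075.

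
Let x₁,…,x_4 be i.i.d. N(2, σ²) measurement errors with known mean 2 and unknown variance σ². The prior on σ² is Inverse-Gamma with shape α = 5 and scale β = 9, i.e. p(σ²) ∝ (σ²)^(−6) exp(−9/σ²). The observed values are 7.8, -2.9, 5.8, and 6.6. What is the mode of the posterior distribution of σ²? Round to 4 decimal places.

σ̂²_MAP = 6.9531

Sum of squared deviations about the known mean: SS = (7.8−2)² + (-2.9−2)² + (5.8−2)² + (6.6−2)² = 93.25.
The Normal likelihood contributes (σ²)^(−n/2) exp(−SS/(2σ²)), so the posterior is Inverse-Gamma(α + n/2, β + SS/2) = Inverse-Gamma(7, 55.625).
The mode of Inverse-Gamma(a, b) is b/(a+1) = 55.625/8 ≈ 6.9531.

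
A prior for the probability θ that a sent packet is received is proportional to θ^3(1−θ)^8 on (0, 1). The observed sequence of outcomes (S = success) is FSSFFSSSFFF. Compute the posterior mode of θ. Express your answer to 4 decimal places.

θ̂_MAP = 0.3636

The prior density ∝ θ^3(1−θ)^8 is the kernel of Beta(4, 9).
Data: 5 successes in 11 trials (from the sequence). The binomial likelihood contributes θ^5(1−θ)^6, so the posterior is Beta(4+5, 9+6) = Beta(9, 15).
For Beta(a, b) with a, b > 1 the mode is (a−1)/(a+b−2) = 8/22 ≈ 0.3636.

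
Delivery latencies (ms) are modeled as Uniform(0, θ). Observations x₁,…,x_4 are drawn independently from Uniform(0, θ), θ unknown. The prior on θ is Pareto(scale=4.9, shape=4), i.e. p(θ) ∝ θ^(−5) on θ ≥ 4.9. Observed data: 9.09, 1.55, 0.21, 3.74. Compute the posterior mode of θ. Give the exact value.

θ̂_MAP = 9.09

The Uniform(0, θ) likelihood is θ^(−n) for θ ≥ max(xᵢ), zero otherwise. Here max(xᵢ) = 9.09.
Posterior ∝ θ^(−5) · θ^(−4) = θ^(−9) on θ ≥ max(4.9, 9.09) = 9.09.
This density is strictly decreasing in θ, so the posterior mode lies at the lower boundary of the support.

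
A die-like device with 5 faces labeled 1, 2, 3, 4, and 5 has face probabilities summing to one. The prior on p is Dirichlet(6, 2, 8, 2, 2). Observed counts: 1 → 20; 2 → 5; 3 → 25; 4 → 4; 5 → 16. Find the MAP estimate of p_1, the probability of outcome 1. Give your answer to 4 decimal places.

The posterior is Dirichlet(αᵢ + nᵢ) = Dirichlet(26, 7, 33, 6, 18).
For a Dirichlet(a₁,…,a_K) with all aᵢ > 1, the mode has j-th component (aⱼ − 1)/(Σaᵢ − K).
Here Σaᵢ = 90 and K = 5, so p_1 = (26 − 1)/(90 − 5) = 25/85 ≈ 0.2941.

MAP estimate: 0.2941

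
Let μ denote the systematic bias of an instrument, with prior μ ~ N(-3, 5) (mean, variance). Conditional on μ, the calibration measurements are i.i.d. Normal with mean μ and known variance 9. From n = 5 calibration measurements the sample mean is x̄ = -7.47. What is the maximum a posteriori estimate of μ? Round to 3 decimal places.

n = 5, x̄ = -7.47.
For a Normal prior and Normal likelihood with known variance, the posterior is Normal; its mode equals its mean, the precision-weighted average.
Prior precision 1/σ₀² = 1/5 = 0.2; data precision n/σ² = 5/9.
μ̂ = (0.2·(-3) + (5/9)·(-7.47)) / (0.2 + 5/9) = (-4.75)/(34/45) = -855/136 ≈ -6.287.

μ̂_MAP = -6.287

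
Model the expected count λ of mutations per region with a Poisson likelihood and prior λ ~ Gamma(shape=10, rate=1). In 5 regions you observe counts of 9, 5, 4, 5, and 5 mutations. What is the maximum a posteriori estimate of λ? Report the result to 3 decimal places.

Σxᵢ = 9+5+4+5+5 = 28, with n = 5.
Posterior ∝ λ^9e^(−1λ) · λ^28e^(−5λ) = λ^37e^(−6λ), i.e. Gamma(shape=38, rate=6).
The mode of a Gamma(a, b) with a ≥ 1 (shape–rate) is (a−1)/b = 37/6 ≈ 6.167.

λ̂_MAP = 6.167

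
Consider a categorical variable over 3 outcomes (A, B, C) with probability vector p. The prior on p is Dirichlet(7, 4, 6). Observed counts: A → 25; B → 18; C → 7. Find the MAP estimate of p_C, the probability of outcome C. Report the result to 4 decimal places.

The posterior is Dirichlet(αᵢ + nᵢ) = Dirichlet(32, 22, 13).
For a Dirichlet(a₁,…,a_K) with all aᵢ > 1, the mode has j-th component (aⱼ − 1)/(Σaᵢ − K).
Here Σaᵢ = 67 and K = 3, so p_C = (13 − 1)/(67 − 3) = 12/64 ≈ 0.1875.

MAP estimate of p_C = 0.1875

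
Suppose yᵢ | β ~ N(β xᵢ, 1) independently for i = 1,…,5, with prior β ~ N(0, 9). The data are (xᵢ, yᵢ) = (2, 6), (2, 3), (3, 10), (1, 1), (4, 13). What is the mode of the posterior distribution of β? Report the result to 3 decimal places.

β̂_MAP = 2.961

log p(β | y) = −Σ(yᵢ − βxᵢ)²/(2·1) − β²/(2·9) + const.
Setting the derivative to zero: Σxᵢ(yᵢ − βxᵢ)/1 − β/9 = 0, so β = Σxᵢyᵢ / (Σxᵢ² + σ²/τ²).
Σxᵢyᵢ = 2·6 + 2·3 + 3·10 + 1·1 + 4·13 = 101; Σxᵢ² = 34; σ²/τ² = 1/9.
β̂_MAP = 101 / (34 + 1/9) = 101/(307/9) = 909/307 ≈ 2.961.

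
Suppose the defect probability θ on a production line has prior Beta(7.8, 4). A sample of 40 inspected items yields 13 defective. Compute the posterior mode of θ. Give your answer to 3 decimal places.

θ̂_MAP = 0.398

Prior: Beta(7.8, 4).
Data: 13 successes in 40 trials. The binomial likelihood contributes θ^13(1−θ)^27, so the posterior is Beta(7.8+13, 4+27) = Beta(20.8, 31).
For Beta(a, b) with a, b > 1 the mode is (a−1)/(a+b−2) = 19.8/49.8 ≈ 0.398.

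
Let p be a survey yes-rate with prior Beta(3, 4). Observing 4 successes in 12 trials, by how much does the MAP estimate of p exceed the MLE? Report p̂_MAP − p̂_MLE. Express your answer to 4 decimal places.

Posterior is Beta(7, 12); MAP = (7−1)/(19−2) = 6/17 ≈ 0.35294.
MLE ignores the prior: p̂_MLE = k/n = 4/12 ≈ 0.33333.
Difference = 6/17 − 4/12 = 1/51 ≈ 0.0196.

MAP − MLE = 0.0196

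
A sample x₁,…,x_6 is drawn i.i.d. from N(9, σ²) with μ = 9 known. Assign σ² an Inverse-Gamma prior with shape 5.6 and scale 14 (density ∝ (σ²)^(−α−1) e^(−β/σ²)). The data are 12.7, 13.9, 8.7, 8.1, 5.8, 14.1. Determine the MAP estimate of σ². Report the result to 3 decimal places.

Sum of squared deviations about the known mean: SS = (12.7−9)² + (13.9−9)² + (8.7−9)² + (8.1−9)² + (5.8−9)² + (14.1−9)² = 74.85.
The Normal likelihood contributes (σ²)^(−n/2) exp(−SS/(2σ²)), so the posterior is Inverse-Gamma(α + n/2, β + SS/2) = Inverse-Gamma(8.6, 51.425).
The mode of Inverse-Gamma(a, b) is b/(a+1) = 51.425/9.6 ≈ 5.357.

σ̂²_MAP = 5.357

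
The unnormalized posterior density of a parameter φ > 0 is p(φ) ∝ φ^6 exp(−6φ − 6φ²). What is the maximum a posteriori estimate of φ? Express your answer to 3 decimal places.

φ̂_MAP = 0.500

ℓ'(φ) = 6/φ − 6 − 12φ. Setting this to zero and multiplying by φ: 12φ² + 6φ − 6 = 0.
φ = (−6 + √(6² + 4·12·6)) / (2·12) = (−6 + √324) / 24 = (−6 + 18)/24 = 1/2.
ℓ''(φ) = −6/φ² − 12 < 0, confirming a maximum.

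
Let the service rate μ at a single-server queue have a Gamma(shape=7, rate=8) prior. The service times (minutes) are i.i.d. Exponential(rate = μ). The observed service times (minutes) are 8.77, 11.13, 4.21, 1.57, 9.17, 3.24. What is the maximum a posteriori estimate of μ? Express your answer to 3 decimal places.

The Exponential(rate=μ) likelihood is ∝ μ^n e^(−μΣtᵢ). Here n = 6 and Σtᵢ = 8.77 + 11.13 + 4.21 + 1.57 + 9.17 + 3.24 = 38.09.
Posterior ∝ μ^6e^(−8μ) · μ^6e^(−38.09μ) = μ^12e^(−46.09μ), i.e. Gamma(13, 46.09).
Mode = (a−1)/b = 12/46.09 ≈ 0.260.

μ̂_MAP = 0.260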